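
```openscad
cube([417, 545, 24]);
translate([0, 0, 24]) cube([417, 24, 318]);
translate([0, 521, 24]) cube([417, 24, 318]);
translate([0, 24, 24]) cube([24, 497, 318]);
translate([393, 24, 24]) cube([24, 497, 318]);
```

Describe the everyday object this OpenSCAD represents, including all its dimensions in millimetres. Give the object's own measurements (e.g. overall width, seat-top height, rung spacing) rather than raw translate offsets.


An open-topped rectangular box: outside dimensions 417×545×342 mm, with a uniform wall and base thickness of 24 mm. The base is a full 417×545 slab on the floor; four walls sit on top of the base. The front and back walls (the −y and +y sides) span the full width; the two side walls fit between them.


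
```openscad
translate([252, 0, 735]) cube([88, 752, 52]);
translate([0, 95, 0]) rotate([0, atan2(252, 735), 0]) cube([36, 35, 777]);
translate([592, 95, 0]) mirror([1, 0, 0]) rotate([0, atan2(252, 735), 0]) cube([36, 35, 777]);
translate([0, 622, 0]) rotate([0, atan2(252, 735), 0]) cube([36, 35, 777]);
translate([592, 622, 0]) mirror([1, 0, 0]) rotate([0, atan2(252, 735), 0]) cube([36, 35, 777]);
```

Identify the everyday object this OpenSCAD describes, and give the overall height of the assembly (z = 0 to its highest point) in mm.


A sawhorse. The overall height is 787 mm.

A beam across two mirrored pairs of raked legs — a sawhorse. The beam's underside is at z = 735 (matching the legs' vertical rise in atan2(252, 735)) and the beam is 52 mm tall, so its top is at 735 + 52 = 787 mm. The raked legs top out at the beam's underside, so that is the highest point.


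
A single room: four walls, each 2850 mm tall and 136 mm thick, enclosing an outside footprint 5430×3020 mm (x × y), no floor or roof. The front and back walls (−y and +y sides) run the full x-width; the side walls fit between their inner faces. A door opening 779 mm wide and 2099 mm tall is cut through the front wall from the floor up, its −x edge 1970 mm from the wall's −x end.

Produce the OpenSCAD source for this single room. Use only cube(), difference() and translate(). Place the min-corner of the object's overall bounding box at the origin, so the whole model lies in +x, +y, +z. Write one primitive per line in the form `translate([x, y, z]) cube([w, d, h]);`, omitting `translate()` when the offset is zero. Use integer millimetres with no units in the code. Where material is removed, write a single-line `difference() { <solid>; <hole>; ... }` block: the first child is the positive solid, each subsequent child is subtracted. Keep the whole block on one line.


difference() { cube([5430, 136, 2850]); translate([1970, 0, 0]) cube([779, 136, 2099]); }
translate([0, 2884, 0]) cube([5430, 136, 2850]);
translate([0, 136, 0]) cube([136, 2748, 2850]);
translate([5294, 136, 0]) cube([136, 2748, 2850]);


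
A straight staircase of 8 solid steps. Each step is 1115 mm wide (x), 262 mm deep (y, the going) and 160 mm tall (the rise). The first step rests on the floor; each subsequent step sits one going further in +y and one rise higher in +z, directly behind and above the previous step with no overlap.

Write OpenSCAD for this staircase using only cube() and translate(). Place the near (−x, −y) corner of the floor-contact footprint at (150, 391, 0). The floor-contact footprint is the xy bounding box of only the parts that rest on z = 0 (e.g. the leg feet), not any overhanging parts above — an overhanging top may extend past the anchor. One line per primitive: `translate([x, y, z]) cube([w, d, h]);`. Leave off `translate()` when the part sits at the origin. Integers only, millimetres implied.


translate([150, 391, 0]) cube([1115, 262, 160]);
translate([150, 653, 160]) cube([1115, 262, 160]);
translate([150, 915, 320]) cube([1115, 262, 160]);
translate([150, 1177, 480]) cube([1115, 262, 160]);
translate([150, 1439, 640]) cube([1115, 262, 160]);
translate([150, 1701, 800]) cube([1115, 262, 160]);
translate([150, 1963, 960]) cube([1115, 262, 160]);
translate([150, 2225, 1120]) cube([1115, 262, 160]);


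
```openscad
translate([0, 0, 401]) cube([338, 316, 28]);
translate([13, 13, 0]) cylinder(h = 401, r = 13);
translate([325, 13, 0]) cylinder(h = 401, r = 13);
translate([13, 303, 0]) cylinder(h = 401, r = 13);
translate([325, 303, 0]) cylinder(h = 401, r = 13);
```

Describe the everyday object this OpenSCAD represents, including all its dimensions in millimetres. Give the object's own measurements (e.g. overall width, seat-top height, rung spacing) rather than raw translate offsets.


A four-legged stool. The seat is a 338×316×28 mm slab whose top surface is at z = 429 mm; four round legs, each 26 mm in diameter, run from the floor (z = 0) to the underside of the seat, each leg's axis is inset half a diameter from the nearest pair of seat edges (so the leg's bounding box is flush with the corner).


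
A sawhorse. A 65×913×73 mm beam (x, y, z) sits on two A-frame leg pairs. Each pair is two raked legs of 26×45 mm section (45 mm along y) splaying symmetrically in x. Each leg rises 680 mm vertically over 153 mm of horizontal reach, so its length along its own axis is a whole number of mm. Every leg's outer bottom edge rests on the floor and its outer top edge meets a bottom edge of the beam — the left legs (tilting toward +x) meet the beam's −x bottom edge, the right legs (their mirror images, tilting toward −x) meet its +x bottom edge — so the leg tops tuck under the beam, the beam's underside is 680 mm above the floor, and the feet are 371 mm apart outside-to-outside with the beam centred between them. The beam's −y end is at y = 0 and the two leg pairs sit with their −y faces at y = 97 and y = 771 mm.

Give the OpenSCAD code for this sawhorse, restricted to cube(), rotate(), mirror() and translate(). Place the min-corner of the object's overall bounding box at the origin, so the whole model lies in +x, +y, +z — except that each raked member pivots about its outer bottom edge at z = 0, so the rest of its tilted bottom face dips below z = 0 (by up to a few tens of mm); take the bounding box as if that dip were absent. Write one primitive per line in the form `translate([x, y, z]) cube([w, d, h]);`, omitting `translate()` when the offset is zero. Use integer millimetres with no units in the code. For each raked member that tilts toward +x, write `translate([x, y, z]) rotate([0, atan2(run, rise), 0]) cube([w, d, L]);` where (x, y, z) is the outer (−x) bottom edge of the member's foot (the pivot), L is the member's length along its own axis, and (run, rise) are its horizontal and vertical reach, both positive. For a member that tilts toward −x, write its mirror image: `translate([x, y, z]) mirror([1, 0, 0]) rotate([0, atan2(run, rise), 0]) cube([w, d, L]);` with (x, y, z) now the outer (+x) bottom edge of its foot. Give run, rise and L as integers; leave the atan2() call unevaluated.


// leg length = √(153² + 680²) = 697
// right-leg outer foot x = 2·153 + 65 = 371
// beam min-corner = (153, 0, 680)
translate([153, 0, 680]) cube([65, 913, 73]);
translate([0, 97, 0]) rotate([0, atan2(153, 680), 0]) cube([26, 45, 697]);
translate([371, 97, 0]) mirror([1, 0, 0]) rotate([0, atan2(153, 680), 0]) cube([26, 45, 697]);
translate([0, 771, 0]) rotate([0, atan2(153, 680), 0]) cube([26, 45, 697]);
translate([371, 771, 0]) mirror([1, 0, 0]) rotate([0, atan2(153, 680), 0]) cube([26, 45, 697]);


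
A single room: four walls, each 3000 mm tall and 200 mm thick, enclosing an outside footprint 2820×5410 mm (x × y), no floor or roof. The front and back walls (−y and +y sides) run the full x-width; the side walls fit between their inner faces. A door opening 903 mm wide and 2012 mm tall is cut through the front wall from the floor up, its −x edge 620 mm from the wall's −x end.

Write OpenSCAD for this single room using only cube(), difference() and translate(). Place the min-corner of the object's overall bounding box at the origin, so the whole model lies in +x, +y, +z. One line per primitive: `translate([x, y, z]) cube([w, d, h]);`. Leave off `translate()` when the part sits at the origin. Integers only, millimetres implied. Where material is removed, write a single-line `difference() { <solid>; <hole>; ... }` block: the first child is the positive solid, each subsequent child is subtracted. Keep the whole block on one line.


difference() { cube([2820, 200, 3000]); translate([620, 0, 0]) cube([903, 200, 2012]); }
translate([0, 5210, 0]) cube([2820, 200, 3000]);
translate([0, 200, 0]) cube([200, 5010, 3000]);
translate([2620, 200, 0]) cube([200, 5010, 3000]);


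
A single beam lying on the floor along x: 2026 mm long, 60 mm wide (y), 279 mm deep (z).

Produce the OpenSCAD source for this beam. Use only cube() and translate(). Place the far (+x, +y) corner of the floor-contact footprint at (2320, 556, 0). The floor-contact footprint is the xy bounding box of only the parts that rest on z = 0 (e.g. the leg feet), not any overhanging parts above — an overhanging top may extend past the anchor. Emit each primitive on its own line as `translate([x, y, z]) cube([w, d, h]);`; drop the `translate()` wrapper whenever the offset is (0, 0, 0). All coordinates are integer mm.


translate([294, 496, 0]) cube([2026, 60, 279]);


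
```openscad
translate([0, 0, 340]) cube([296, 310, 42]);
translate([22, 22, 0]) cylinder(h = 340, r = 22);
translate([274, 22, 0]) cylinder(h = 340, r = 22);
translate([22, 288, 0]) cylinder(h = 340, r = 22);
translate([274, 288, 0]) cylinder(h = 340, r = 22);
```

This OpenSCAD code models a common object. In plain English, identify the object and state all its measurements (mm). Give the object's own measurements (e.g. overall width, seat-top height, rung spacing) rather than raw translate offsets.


A simple wooden stool: a rectangular seat 296 mm (x) by 310 mm (y), 42 mm thick, top face at z = 382 mm, on four round legs, each 44 mm in diameter. The legs rest on z = 0, each leg's axis is inset half a diameter from the nearest pair of seat edges (so the leg's bounding box is flush with the corner).


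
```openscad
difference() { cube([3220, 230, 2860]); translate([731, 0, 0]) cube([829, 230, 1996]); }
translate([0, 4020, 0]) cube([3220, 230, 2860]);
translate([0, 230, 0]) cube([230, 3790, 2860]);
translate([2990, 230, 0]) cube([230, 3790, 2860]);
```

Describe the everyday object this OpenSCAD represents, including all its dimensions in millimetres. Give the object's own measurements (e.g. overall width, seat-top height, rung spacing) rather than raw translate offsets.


A single room: four walls, each 2860 mm tall and 230 mm thick, enclosing an outside footprint 3220×4250 mm (x × y), no floor or roof. The front and back walls (−y and +y sides) run the full x-width; the side walls fit between their inner faces. A door opening 829 mm wide and 1996 mm tall is cut through the front wall from the floor up, its −x edge 731 mm from the wall's −x end.


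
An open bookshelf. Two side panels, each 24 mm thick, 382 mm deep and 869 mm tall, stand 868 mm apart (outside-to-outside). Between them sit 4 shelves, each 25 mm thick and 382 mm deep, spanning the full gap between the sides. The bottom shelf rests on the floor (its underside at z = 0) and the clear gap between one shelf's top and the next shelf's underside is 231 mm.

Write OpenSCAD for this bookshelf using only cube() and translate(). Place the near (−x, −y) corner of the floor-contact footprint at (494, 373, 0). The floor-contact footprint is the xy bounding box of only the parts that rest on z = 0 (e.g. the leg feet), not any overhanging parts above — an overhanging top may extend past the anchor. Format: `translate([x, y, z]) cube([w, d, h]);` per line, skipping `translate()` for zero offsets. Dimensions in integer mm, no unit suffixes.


translate([494, 373, 0]) cube([24, 382, 869]);
translate([1338, 373, 0]) cube([24, 382, 869]);
translate([518, 373, 0]) cube([820, 382, 25]);
translate([518, 373, 256]) cube([820, 382, 25]);
translate([518, 373, 512]) cube([820, 382, 25]);
translate([518, 373, 768]) cube([820, 382, 25]);


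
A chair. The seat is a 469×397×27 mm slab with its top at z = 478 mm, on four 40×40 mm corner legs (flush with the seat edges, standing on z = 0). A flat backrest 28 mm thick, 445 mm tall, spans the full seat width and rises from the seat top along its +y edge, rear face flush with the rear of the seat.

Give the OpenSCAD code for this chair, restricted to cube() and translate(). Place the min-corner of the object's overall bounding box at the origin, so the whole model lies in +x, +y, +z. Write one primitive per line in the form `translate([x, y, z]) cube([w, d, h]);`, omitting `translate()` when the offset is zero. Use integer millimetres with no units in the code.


translate([0, 0, 451]) cube([469, 397, 27]);
cube([40, 40, 451]);
translate([429, 0, 0]) cube([40, 40, 451]);
translate([0, 357, 0]) cube([40, 40, 451]);
translate([429, 357, 0]) cube([40, 40, 451]);
translate([0, 369, 478]) cube([469, 28, 445]);


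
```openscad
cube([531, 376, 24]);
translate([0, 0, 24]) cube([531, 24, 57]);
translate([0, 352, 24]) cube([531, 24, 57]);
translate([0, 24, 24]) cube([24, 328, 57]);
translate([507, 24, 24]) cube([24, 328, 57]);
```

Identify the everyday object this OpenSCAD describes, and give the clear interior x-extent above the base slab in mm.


An open box. The internal width is 483 mm.

A 531×376 base slab with four walls standing on it — an open box. The base is 531 mm wide and the walls are 24 mm thick, so the internal width is 531 − 2 × 24 = 483 mm.


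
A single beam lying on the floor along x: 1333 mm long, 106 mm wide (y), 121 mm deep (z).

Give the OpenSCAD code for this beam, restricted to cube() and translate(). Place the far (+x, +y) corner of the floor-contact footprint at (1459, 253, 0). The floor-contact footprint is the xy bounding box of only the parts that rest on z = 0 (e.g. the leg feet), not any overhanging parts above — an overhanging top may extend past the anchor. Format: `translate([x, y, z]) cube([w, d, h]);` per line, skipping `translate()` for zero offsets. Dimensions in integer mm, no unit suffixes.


translate([126, 147, 0]) cube([1333, 106, 121]);


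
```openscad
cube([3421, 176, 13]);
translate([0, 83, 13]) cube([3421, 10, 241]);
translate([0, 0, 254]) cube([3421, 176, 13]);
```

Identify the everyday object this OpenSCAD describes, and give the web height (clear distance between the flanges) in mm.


An I-beam. The web height is 241 mm.

Two wide flanges with a thin centred web — an I-beam. Overall 267 mm minus two 13 mm flanges gives a web of 267 − 2·13 = 241 mm.


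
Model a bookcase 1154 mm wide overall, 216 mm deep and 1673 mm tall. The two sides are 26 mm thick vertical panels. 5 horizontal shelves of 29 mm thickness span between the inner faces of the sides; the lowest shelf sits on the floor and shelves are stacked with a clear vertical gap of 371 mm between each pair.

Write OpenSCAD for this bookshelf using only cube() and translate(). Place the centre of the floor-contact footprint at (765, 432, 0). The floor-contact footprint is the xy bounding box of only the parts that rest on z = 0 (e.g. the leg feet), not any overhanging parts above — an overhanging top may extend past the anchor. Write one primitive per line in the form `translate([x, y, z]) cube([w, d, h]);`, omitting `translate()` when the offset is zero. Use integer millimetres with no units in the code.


translate([188, 324, 0]) cube([26, 216, 1673]);
translate([1316, 324, 0]) cube([26, 216, 1673]);
translate([214, 324, 0]) cube([1102, 216, 29]);
translate([214, 324, 400]) cube([1102, 216, 29]);
translate([214, 324, 800]) cube([1102, 216, 29]);
translate([214, 324, 1200]) cube([1102, 216, 29]);
translate([214, 324, 1600]) cube([1102, 216, 29]);


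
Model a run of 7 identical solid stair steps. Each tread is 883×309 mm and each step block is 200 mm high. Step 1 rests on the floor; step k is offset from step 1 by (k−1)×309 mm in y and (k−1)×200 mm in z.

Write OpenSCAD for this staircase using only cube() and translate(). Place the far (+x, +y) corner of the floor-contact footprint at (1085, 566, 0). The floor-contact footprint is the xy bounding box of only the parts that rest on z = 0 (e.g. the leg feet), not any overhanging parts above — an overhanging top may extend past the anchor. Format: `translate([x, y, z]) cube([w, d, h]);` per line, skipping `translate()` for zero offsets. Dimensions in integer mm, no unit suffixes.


translate([202, 257, 0]) cube([883, 309, 200]);
translate([202, 566, 200]) cube([883, 309, 200]);
translate([202, 875, 400]) cube([883, 309, 200]);
translate([202, 1184, 600]) cube([883, 309, 200]);
translate([202, 1493, 800]) cube([883, 309, 200]);
translate([202, 1802, 1000]) cube([883, 309, 200]);
translate([202, 2111, 1200]) cube([883, 309, 200]);


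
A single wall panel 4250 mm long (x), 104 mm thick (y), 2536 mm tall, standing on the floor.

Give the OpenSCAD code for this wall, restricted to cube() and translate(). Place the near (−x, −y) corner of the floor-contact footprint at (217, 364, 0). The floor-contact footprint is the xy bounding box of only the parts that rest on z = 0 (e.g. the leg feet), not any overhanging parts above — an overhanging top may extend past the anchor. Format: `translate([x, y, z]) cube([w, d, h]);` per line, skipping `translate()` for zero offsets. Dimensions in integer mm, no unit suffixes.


translate([217, 364, 0]) cube([4250, 104, 2536]);


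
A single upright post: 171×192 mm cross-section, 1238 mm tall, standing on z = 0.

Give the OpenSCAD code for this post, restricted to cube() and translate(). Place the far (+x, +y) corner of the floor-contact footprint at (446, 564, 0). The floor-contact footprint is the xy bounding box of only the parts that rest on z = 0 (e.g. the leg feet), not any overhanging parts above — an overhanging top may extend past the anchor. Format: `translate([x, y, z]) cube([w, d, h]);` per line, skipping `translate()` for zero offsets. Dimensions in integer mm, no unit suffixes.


translate([275, 372, 0]) cube([171, 192, 1238]);


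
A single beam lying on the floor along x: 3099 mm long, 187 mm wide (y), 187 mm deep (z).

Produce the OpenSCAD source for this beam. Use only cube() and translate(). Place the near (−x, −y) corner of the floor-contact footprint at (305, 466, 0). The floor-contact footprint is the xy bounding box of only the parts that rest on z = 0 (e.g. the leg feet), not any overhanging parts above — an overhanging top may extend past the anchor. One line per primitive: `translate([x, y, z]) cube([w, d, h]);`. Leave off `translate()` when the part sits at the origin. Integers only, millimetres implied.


translate([305, 466, 0]) cube([3099, 187, 187]);


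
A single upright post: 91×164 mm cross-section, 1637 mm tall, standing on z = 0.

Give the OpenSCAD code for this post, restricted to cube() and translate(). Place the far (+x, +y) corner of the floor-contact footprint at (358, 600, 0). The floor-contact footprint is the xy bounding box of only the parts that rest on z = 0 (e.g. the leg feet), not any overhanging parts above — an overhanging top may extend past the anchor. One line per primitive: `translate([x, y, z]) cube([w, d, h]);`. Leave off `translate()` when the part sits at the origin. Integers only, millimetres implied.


translate([267, 436, 0]) cube([91, 164, 1637]);


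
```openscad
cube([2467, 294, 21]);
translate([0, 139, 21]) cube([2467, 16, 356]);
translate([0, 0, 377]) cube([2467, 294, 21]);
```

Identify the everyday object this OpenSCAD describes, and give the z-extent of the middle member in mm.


An I-beam. The web height is 356 mm.

Two wide flanges with a thin centred web — an I-beam. Overall 398 mm minus two 21 mm flanges gives a web of 398 − 2·21 = 356 mm.


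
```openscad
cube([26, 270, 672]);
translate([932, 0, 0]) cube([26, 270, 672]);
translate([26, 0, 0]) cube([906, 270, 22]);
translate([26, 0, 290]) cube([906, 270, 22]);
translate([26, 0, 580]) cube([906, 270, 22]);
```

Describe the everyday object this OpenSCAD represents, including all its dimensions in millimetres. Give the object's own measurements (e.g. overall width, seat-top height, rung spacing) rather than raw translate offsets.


An open bookshelf. Two side panels, each 26 mm thick, 270 mm deep and 672 mm tall, stand 958 mm apart (outside-to-outside). Between them sit 3 shelves, each 22 mm thick and 270 mm deep, spanning the full gap between the sides. The bottom shelf rests on the floor (its underside at z = 0) and the clear gap between one shelf's top and the next shelf's underside is 268 mm.


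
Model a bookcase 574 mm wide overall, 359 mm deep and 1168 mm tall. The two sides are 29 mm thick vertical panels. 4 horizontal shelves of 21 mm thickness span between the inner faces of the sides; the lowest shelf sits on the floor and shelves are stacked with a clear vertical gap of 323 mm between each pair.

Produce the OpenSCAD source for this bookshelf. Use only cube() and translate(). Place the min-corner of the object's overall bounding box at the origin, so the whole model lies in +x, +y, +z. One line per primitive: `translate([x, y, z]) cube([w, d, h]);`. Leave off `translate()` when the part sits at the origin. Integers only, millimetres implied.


cube([29, 359, 1168]);
translate([545, 0, 0]) cube([29, 359, 1168]);
translate([29, 0, 0]) cube([516, 359, 21]);
translate([29, 0, 344]) cube([516, 359, 21]);
translate([29, 0, 688]) cube([516, 359, 21]);
translate([29, 0, 1032]) cube([516, 359, 21]);


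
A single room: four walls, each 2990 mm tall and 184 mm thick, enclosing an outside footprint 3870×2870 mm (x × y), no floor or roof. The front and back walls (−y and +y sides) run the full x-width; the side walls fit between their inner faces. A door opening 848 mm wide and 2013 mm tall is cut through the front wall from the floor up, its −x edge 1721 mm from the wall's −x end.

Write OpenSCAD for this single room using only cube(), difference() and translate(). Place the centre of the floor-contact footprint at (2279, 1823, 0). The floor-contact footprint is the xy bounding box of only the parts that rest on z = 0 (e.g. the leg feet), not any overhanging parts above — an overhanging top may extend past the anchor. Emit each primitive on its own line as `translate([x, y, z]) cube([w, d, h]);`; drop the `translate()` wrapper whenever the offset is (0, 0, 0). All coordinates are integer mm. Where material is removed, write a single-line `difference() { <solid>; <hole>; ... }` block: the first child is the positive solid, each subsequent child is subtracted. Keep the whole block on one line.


difference() { translate([344, 388, 0]) cube([3870, 184, 2990]); translate([2065, 388, 0]) cube([848, 184, 2013]); }
translate([344, 3074, 0]) cube([3870, 184, 2990]);
translate([344, 572, 0]) cube([184, 2502, 2990]);
translate([4030, 572, 0]) cube([184, 2502, 2990]);


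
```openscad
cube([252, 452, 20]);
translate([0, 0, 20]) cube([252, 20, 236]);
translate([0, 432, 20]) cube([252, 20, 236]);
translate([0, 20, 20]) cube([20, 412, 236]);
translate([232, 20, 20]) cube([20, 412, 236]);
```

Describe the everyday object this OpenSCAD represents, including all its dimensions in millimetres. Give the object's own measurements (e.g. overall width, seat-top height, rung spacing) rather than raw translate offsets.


An open-topped rectangular box: outside dimensions 252×452×256 mm, with a uniform wall and base thickness of 20 mm. The base is a full 252×452 slab on the floor; four walls sit on top of the base. The front and back walls (the −y and +y sides) span the full width; the two side walls fit between them.


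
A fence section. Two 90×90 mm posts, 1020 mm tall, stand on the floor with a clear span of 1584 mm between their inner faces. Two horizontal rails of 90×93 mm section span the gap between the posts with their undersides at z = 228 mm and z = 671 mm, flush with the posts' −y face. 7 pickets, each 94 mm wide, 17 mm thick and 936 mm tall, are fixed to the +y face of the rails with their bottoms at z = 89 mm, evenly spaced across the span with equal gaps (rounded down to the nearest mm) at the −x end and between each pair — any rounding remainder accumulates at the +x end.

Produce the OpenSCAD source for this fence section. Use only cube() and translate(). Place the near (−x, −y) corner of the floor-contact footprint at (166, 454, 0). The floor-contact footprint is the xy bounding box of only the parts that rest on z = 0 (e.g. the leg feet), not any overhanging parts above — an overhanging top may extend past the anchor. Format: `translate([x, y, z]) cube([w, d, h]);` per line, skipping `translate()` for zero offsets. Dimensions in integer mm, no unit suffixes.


translate([166, 454, 0]) cube([90, 90, 1020]);
translate([1840, 454, 0]) cube([90, 90, 1020]);
translate([256, 454, 228]) cube([1584, 90, 93]);
translate([256, 454, 671]) cube([1584, 90, 93]);
translate([371, 544, 89]) cube([94, 17, 936]);
translate([580, 544, 89]) cube([94, 17, 936]);
translate([789, 544, 89]) cube([94, 17, 936]);
translate([998, 544, 89]) cube([94, 17, 936]);
translate([1207, 544, 89]) cube([94, 17, 936]);
translate([1416, 544, 89]) cube([94, 17, 936]);
translate([1625, 544, 89]) cube([94, 17, 936]);


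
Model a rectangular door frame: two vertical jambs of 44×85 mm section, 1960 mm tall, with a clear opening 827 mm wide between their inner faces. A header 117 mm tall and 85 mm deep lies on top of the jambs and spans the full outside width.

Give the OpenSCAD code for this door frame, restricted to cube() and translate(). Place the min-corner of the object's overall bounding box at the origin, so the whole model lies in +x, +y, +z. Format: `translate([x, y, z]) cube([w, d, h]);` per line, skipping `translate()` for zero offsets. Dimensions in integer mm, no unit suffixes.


cube([44, 85, 1960]);
translate([871, 0, 0]) cube([44, 85, 1960]);
translate([0, 0, 1960]) cube([915, 85, 117]);


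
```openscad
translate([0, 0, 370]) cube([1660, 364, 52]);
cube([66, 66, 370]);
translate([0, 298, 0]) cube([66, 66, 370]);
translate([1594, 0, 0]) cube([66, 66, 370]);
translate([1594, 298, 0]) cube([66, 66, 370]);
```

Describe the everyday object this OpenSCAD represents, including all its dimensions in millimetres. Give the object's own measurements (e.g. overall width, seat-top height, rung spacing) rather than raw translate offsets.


A bench: a 1660×364 mm seat slab, 52 mm thick, top at z = 422 mm, on four 66×66 mm square legs flush with the seat corners and standing on z = 0.


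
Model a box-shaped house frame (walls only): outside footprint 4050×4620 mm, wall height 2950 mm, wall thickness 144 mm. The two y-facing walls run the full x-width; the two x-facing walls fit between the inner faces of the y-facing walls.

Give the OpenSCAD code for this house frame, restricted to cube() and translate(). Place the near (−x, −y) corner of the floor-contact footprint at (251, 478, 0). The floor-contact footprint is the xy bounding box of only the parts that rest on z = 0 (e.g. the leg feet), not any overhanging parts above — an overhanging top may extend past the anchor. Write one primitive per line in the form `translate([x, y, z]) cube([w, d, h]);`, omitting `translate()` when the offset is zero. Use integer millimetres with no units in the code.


translate([251, 478, 0]) cube([4050, 144, 2950]);
translate([251, 4954, 0]) cube([4050, 144, 2950]);
translate([251, 622, 0]) cube([144, 4332, 2950]);
translate([4157, 622, 0]) cube([144, 4332, 2950]);


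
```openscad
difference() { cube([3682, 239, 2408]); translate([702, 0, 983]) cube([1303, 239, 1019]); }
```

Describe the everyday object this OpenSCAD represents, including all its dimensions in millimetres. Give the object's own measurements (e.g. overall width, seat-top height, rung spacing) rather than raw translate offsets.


A wall 3682 mm long (x), 239 mm thick (y), 2408 mm tall, with a rectangular window opening cut through it. The opening is 1303 mm wide and 1019 mm tall; its sill is at z = 983 mm and its near (−x) edge is 702 mm from the wall's −x end. The opening passes through the full wall thickness.


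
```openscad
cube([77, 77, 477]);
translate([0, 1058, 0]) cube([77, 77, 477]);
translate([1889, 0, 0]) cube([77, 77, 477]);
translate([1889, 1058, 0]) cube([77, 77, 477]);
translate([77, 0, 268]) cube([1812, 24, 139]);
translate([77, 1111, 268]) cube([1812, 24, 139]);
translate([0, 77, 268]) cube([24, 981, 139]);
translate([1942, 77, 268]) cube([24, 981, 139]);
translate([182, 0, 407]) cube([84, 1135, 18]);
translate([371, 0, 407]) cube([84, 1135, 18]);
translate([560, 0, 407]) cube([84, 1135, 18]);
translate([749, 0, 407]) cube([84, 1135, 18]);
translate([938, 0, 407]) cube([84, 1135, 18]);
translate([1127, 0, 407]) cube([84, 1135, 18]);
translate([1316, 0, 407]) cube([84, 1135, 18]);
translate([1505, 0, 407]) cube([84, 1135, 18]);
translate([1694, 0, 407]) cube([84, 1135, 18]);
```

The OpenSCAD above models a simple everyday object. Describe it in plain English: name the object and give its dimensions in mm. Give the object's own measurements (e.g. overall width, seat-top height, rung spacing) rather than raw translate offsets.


A bed frame 1966 mm long (x) by 1135 mm wide (y). Four 77×77 mm corner posts, 477 mm tall, at the corners of the footprint. Four rails of 24 mm thickness and 139 mm height run between adjacent posts with their undersides at z = 268 mm, their outer faces flush with the outside of the frame (the two x-running rails run between the posts' inner faces; the two y-running rails run between the posts' inner faces). 9 slats, each 84 mm wide (x) and 18 mm thick, lie across the top of the two x-running rails, running the full 1135 mm width of the frame in y; along x they sit between the end posts with a 105 mm gap after the −x posts and between neighbouring slats, leaving 111 mm before the +x posts.


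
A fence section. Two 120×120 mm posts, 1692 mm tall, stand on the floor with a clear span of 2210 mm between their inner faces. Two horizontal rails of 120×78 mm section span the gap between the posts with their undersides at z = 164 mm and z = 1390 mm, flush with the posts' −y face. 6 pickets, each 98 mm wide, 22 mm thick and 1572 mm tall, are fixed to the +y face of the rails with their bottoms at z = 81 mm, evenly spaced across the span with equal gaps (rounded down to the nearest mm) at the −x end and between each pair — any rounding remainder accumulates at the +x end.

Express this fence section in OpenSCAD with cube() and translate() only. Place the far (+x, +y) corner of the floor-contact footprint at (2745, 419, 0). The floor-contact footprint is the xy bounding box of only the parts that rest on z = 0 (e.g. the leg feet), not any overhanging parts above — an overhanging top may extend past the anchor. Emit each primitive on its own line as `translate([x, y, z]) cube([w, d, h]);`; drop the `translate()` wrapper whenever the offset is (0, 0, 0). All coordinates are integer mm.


translate([295, 299, 0]) cube([120, 120, 1692]);
translate([2625, 299, 0]) cube([120, 120, 1692]);
translate([415, 299, 164]) cube([2210, 120, 78]);
translate([415, 299, 1390]) cube([2210, 120, 78]);
translate([646, 419, 81]) cube([98, 22, 1572]);
translate([975, 419, 81]) cube([98, 22, 1572]);
translate([1304, 419, 81]) cube([98, 22, 1572]);
translate([1633, 419, 81]) cube([98, 22, 1572]);
translate([1962, 419, 81]) cube([98, 22, 1572]);
translate([2291, 419, 81]) cube([98, 22, 1572]);


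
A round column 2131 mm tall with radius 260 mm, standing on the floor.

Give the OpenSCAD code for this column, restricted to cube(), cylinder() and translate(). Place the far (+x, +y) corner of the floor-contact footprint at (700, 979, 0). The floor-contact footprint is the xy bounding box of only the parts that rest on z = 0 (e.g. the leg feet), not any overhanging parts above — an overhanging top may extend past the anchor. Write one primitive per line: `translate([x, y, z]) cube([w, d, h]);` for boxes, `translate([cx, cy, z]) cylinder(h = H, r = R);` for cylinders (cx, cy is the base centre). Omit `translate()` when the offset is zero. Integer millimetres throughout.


translate([440, 719, 0]) cylinder(h = 2131, r = 260);


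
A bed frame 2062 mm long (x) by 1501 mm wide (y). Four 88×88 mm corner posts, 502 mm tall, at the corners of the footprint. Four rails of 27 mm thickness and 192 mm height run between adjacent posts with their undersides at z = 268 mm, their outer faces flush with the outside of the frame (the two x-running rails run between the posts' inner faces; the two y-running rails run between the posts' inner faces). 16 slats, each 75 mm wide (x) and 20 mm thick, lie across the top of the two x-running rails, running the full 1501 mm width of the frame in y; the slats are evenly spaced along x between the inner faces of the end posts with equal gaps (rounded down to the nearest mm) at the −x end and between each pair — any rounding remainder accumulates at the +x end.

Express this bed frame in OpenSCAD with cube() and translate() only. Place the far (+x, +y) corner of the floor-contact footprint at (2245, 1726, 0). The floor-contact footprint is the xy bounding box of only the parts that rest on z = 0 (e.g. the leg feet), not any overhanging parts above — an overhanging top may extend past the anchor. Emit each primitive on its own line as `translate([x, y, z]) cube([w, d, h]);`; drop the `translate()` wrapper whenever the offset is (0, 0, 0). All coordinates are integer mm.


translate([183, 225, 0]) cube([88, 88, 502]);
translate([183, 1638, 0]) cube([88, 88, 502]);
translate([2157, 225, 0]) cube([88, 88, 502]);
translate([2157, 1638, 0]) cube([88, 88, 502]);
translate([271, 225, 268]) cube([1886, 27, 192]);
translate([271, 1699, 268]) cube([1886, 27, 192]);
translate([183, 313, 268]) cube([27, 1325, 192]);
translate([2218, 313, 268]) cube([27, 1325, 192]);
translate([311, 225, 460]) cube([75, 1501, 20]);
translate([426, 225, 460]) cube([75, 1501, 20]);
translate([541, 225, 460]) cube([75, 1501, 20]);
translate([656, 225, 460]) cube([75, 1501, 20]);
translate([771, 225, 460]) cube([75, 1501, 20]);
translate([886, 225, 460]) cube([75, 1501, 20]);
translate([1001, 225, 460]) cube([75, 1501, 20]);
translate([1116, 225, 460]) cube([75, 1501, 20]);
translate([1231, 225, 460]) cube([75, 1501, 20]);
translate([1346, 225, 460]) cube([75, 1501, 20]);
translate([1461, 225, 460]) cube([75, 1501, 20]);
translate([1576, 225, 460]) cube([75, 1501, 20]);
translate([1691, 225, 460]) cube([75, 1501, 20]);
translate([1806, 225, 460]) cube([75, 1501, 20]);
translate([1921, 225, 460]) cube([75, 1501, 20]);
translate([2036, 225, 460]) cube([75, 1501, 20]);


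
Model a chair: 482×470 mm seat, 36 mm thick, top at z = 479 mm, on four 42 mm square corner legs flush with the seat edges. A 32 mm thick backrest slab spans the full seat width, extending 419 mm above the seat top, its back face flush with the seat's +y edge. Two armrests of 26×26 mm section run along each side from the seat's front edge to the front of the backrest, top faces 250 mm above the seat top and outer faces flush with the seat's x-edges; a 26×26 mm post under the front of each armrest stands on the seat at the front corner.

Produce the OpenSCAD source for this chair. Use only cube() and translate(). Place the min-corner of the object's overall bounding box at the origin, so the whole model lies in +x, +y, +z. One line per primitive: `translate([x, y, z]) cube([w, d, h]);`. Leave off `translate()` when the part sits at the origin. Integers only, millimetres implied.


translate([0, 0, 443]) cube([482, 470, 36]);
cube([42, 42, 443]);
translate([440, 0, 0]) cube([42, 42, 443]);
translate([0, 428, 0]) cube([42, 42, 443]);
translate([440, 428, 0]) cube([42, 42, 443]);
translate([0, 438, 479]) cube([482, 32, 419]);
translate([0, 0, 703]) cube([26, 438, 26]);
translate([456, 0, 703]) cube([26, 438, 26]);
translate([0, 0, 479]) cube([26, 26, 224]);
translate([456, 0, 479]) cube([26, 26, 224]);


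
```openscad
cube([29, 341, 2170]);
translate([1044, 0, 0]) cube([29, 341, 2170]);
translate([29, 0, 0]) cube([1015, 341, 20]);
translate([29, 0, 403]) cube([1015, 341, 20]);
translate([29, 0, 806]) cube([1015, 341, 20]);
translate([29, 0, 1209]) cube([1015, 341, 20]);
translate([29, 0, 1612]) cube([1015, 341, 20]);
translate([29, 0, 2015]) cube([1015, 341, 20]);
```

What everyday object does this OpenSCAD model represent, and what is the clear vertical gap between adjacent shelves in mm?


A bookshelf. The clear shelf gap is 383 mm.

Two tall side panels with 6 horizontal boards between them — a bookshelf. The first two shelf undersides are at z = 0 and z = 403; with shelf thickness 20, the clear gap is 403 − 0 − 20 = 383 mm.


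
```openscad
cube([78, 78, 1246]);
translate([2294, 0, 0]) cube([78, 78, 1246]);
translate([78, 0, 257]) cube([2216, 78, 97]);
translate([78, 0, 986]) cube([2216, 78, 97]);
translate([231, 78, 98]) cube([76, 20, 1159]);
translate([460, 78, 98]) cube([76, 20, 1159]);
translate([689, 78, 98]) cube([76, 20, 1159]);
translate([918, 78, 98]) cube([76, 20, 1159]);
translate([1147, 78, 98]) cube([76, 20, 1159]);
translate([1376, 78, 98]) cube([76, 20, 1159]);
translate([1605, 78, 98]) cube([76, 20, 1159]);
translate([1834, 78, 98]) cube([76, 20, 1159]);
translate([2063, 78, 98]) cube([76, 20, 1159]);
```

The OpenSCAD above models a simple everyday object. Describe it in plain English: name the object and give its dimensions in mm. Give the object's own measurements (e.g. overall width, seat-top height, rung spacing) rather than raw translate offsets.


A fence section. Two 78×78 mm posts, 1246 mm tall, stand on the floor with a clear span of 2216 mm between their inner faces. Two horizontal rails of 78×97 mm section span the gap between the posts with their undersides at z = 257 mm and z = 986 mm, flush with the posts' −y face. 9 pickets, each 76 mm wide, 20 mm thick and 1159 mm tall, are fixed to the +y face of the rails with their bottoms at z = 98 mm, spaced across the span with a 153 mm gap after the −x post and between neighbouring pickets, with 155 mm left before the +x post.


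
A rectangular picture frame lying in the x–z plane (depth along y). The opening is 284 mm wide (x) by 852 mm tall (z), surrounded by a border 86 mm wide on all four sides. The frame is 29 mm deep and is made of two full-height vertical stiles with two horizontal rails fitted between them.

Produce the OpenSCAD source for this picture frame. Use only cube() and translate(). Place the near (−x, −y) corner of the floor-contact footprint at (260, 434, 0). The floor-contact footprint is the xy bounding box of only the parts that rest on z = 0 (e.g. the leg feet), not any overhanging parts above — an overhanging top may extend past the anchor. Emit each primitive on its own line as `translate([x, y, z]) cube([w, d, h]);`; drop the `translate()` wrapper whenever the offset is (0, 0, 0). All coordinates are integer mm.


translate([260, 434, 0]) cube([86, 29, 1024]);
translate([630, 434, 0]) cube([86, 29, 1024]);
translate([346, 434, 0]) cube([284, 29, 86]);
translate([346, 434, 938]) cube([284, 29, 86]);


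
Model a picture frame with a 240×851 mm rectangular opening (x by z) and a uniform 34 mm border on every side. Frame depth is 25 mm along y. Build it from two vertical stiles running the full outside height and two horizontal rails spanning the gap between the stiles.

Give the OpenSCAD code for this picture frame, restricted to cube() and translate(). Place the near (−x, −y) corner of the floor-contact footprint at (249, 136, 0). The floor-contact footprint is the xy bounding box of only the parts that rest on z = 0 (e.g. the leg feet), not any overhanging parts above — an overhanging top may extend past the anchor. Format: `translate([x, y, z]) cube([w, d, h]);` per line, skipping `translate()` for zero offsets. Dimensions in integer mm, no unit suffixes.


translate([249, 136, 0]) cube([34, 25, 919]);
translate([523, 136, 0]) cube([34, 25, 919]);
translate([283, 136, 0]) cube([240, 25, 34]);
translate([283, 136, 885]) cube([240, 25, 34]);
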